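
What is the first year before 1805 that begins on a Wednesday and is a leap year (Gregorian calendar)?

Jan 1 advances by 2 weekdays after a leap year and by 1 after a common year.
1805: Jan 1 is Tuesday.
1804: Sunday (leap)
1803: Saturday
1802: Friday
1801: Thursday
1800: Wednesday
1799: Tuesday
1798: Monday
1797: Sunday
1796: Friday (leap)
1795: Thursday
1794: Wednesday
1793: Tuesday
1792: Sunday (leap)
1791: Saturday
1790: Friday
1789: Thursday
1788: Tuesday (leap)
1787: Monday
1786: Sunday
1785: Saturday
1784: Thursday (leap)
1783: Wednesday
1782: Tuesday
1781: Monday
1780: Saturday (leap)
1779: Friday
1778: Thursday
1777: Wednesday
1776: Monday (leap)
1775: Sunday
1774: Saturday
1773: Friday
1772: Wednesday (leap)
1772 begins on a Wednesday and is a leap year.

1772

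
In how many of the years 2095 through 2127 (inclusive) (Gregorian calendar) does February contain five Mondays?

1

February has 28 days (29 in leap years); it has five Mondays when Monday falls among the first (month-length − 28) days — i.e. when February 1 is Monday in a leap year (never in a common year).
February 1 by year: 2095:Tue 2096:Wed 2097:Fri 2098:Sat 2099:Sun 2100:Mon 2101:Tue 2102:Wed 2103:Thu 2104:Fri 2105:Sun 2106:Mon 2107:Tue 2108:Wed 2109:Fri …(3 more)… 2113:Wed 2114:Thu 2115:Fri 2116:Sat 2117:Mon 2118:Tue 2119:Wed 2120:Thu 2121:Sat 2122:Sun 2123:Mon 2124:Tue 2125:Thu 2126:Fri 2127:Sat
Years with five Mondays: 2112 → 1.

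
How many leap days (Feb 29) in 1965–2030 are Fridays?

Leap years in 1965–2030: 16 of them.
Feb 29 weekday advances by 5 (mod 7) from one leap year to the next four years later (or differs when a century non-leap intervenes).
Leap-day weekdays: 1968:Thu 1972:Tue 1976:Sun 1980:Fri✓ 1984:Wed 1988:Mon 1992:Sat 1996:Thu 2000:Tue 2004:Sun 2008:Fri✓ 2012:Wed 2016:Mon 2020:Sat 2024:Thu 2028:Tue
Friday: 1980, 2008 → 2.

2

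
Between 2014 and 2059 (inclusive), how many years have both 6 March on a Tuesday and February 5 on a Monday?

Check each year's weekday for 6 March and February 5:
  2014: Thu/Wed  2015: Fri/Thu  2016: Sun/Fri  2017: Mon/Sun  2018: Tue/Mon ✓  2019: Wed/Tue  2020: Fri/Wed  2021: Sat/Fri  2022: Sun/Sat  2023: Mon/Sun  2024: Wed/Mon  2025: Thu/Wed  2026: Fri/Thu  2027: Sat/Fri  …(18 more)…  2046: Tue/Mon ✓  2047: Wed/Tue  2048: Fri/Wed  2049: Sat/Fri  2050: Sun/Sat  2051: Mon/Sun  2052: Wed/Mon  2053: Thu/Wed  2054: Fri/Thu  2055: Sat/Fri  2056: Mon/Sat  2057: Tue/Mon ✓  2058: Wed/Tue  2059: Thu/Wed
Both conditions hold in: 2018, 2029, 2035, 2046, 2057 — 5.

5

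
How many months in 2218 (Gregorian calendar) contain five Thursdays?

5

A month of length L has five Thursdays iff its first Thursday is on day ≤ L−28 (so day 1–3 in a 31-day month, 1–2 in a 30-day month, day 1 in a leap February).
Checking each month of 2218: Jan starts Thu (31d) ✓; Feb starts Sun (28d); Mar starts Sun (31d); Apr starts Wed (30d) ✓; May starts Fri (31d); Jun starts Mon (30d); Jul starts Wed (31d) ✓; Aug starts Sat (31d); Sep starts Tue (30d); Oct starts Thu (31d) ✓; Nov starts Sun (30d); Dec starts Tue (31d) ✓.
Five-Thursday months: January, April, July, October, December → 5.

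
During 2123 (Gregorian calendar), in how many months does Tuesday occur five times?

4

A month of length L has five Tuesdays iff its first Tuesday is on day ≤ L−28 (so day 1–3 in a 31-day month, 1–2 in a 30-day month, day 1 in a leap February).
Checking each month of 2123: Jan starts Fri (31d); Feb starts Mon (28d); Mar starts Mon (31d) ✓; Apr starts Thu (30d); May starts Sat (31d); Jun starts Tue (30d) ✓; Jul starts Thu (31d); Aug starts Sun (31d) ✓; Sep starts Wed (30d); Oct starts Fri (31d); Nov starts Mon (30d) ✓; Dec starts Wed (31d).
Five-Tuesday months: March, June, August, November → 4.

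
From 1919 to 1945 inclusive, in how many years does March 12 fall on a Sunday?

Track March 12's weekday year by year (advancing +1, or +2 across a Feb 29):
  1919: Wed  1920: Fri (+2)  1921: Sat (+1)  1922: Sun (+1) ✓  1923: Mon (+1)
  1924: Wed (+2)  1925: Thu (+1)  1926: Fri (+1)  1927: Sat (+1)  1928: Mon (+2)
  1929: Tue (+1)  1930: Wed (+1)  1931: Thu (+1)  1932: Sat (+2)  1933: Sun (+1) ✓
  1934: Mon (+1)  1935: Tue (+1)  1936: Thu (+2)  1937: Fri (+1)  1938: Sat (+1)
  1939: Sun (+1) ✓  1940: Tue (+2)  1941: Wed (+1)  1942: Thu (+1)  1943: Fri (+1)
  1944: Sun (+2) ✓  1945: Mon (+1)
Sunday years: 1922, 1933, 1939, 1944 — 4 in total.

4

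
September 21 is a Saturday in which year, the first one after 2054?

From one year to the next, a fixed date's weekday advances by 1, or by 2 when a Feb 29 lies between the two dates.
2054: September 21 is Monday.
2055: Tuesday (+1)
2056: Thursday (+2)
2057: Friday (+1)
2058: Saturday (+1)
September 21 falls on a Saturday in 2058.

2058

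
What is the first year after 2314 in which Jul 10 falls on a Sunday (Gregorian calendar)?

2321

From one year to the next, a fixed date's weekday advances by 1, or by 2 when a Feb 29 lies between the two dates.
2314: July 10 is Friday.
2315: Saturday (+1)
2316: Monday (+2)
2317: Tuesday (+1)
2318: Wednesday (+1)
2319: Thursday (+1)
2320: Saturday (+2)
2321: Sunday (+1)
Jul 10 falls on a Sunday in 2321.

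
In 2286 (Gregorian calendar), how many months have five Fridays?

5

A month of length L has five Fridays iff its first Friday is on day ≤ L−28 (so day 1–3 in a 31-day month, 1–2 in a 30-day month, day 1 in a leap February).
Checking each month of 2286: Jan starts Fri (31d) ✓; Feb starts Mon (28d); Mar starts Mon (31d); Apr starts Thu (30d) ✓; May starts Sat (31d); Jun starts Tue (30d); Jul starts Thu (31d) ✓; Aug starts Sun (31d); Sep starts Wed (30d); Oct starts Fri (31d) ✓; Nov starts Mon (30d); Dec starts Wed (31d) ✓.
Five-Friday months: January, April, July, October, December → 5.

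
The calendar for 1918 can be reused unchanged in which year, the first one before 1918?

Two years share a calendar iff Jan 1 falls on the same weekday and both are leap or both are common. 1918: Jan 1 is Tuesday, common year.
1917: Jan 1 Monday, common
1916: Jan 1 Saturday, leap
1915: Jan 1 Friday, common
1914: Jan 1 Thursday, common
1913: Jan 1 Wednesday, common
1912: Jan 1 Monday, leap
1911: Jan 1 Sunday, common
1910: Jan 1 Saturday, common
1909: Jan 1 Friday, common
1908: Jan 1 Wednesday, leap
1907: Jan 1 Tuesday, common
1907 matches on both conditions.

1907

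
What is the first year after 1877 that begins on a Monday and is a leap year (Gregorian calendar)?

1912

Jan 1 advances by 2 weekdays after a leap year and by 1 after a common year.
1877: Jan 1 is Monday.
1878: Tuesday
1879: Wednesday
1880: Thursday (leap)
1881: Saturday
1882: Sunday
1883: Monday
1884: Tuesday (leap)
1885: Thursday
1886: Friday
1887: Saturday
1888: Sunday (leap)
1889: Tuesday
1890: Wednesday
1891: Thursday
1892: Friday (leap)
1893: Sunday
1894: Monday
1895: Tuesday
1896: Wednesday (leap)
1897: Friday
1898: Saturday
1899: Sunday
1900: Monday
1901: Tuesday
1902: Wednesday
1903: Thursday
1904: Friday (leap)
1905: Sunday
1906: Monday
1907: Tuesday
1908: Wednesday (leap)
1909: Friday
1910: Saturday
1911: Sunday
1912: Monday (leap)
1912 begins on a Monday and is a leap year.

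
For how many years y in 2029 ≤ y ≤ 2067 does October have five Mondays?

October has 31 days; it has five Mondays when Monday falls among the first (month-length − 28) days — i.e. when October 1 is one of Monday/Sunday/Saturday.
October 1 by year: 2029:Mon✓ 2030:Tue 2031:Wed 2032:Fri 2033:Sat✓ 2034:Sun✓ 2035:Mon✓ 2036:Wed 2037:Thu 2038:Fri 2039:Sat✓ 2040:Mon✓ 2041:Tue 2042:Wed 2043:Thu …(9 more)… 2053:Wed 2054:Thu 2055:Fri 2056:Sun✓ 2057:Mon✓ 2058:Tue 2059:Wed 2060:Fri 2061:Sat✓ 2062:Sun✓ 2063:Mon✓ 2064:Wed 2065:Thu 2066:Fri 2067:Sat✓
Years with five Mondays: 2029, 2033, 2034, 2035, 2039, 2040, 2044, 2045, 2046, 2050, 2051, 2056, 2057, 2061, 2062, 2063, 2067 → 17.

17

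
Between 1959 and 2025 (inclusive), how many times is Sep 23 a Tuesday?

9

Track Sep 23's weekday year by year (advancing +1, or +2 across a Feb 29):
  1959: Wed  1960: Fri (+2)  1961: Sat (+1)  1962: Sun (+1)  1963: Mon (+1)
  1964: Wed (+2)  1965: Thu (+1)  1966: Fri (+1)  1967: Sat (+1)  1968: Mon (+2)
  1969: Tue (+1) ✓  1970: Wed (+1)  1971: Thu (+1)  1972: Sat (+2)  … (39 more years) …
  2012: Sun (+2)  2013: Mon (+1)  2014: Tue (+1) ✓  2015: Wed (+1)  2016: Fri (+2)
  2017: Sat (+1)  2018: Sun (+1)  2019: Mon (+1)  2020: Wed (+2)  2021: Thu (+1)
  2022: Fri (+1)  2023: Sat (+1)  2024: Mon (+2)  2025: Tue (+1) ✓
Tuesday years: 1969, 1975, 1980, 1986, 1997, 2003, 2008, 2014, 2025 — 9 in total.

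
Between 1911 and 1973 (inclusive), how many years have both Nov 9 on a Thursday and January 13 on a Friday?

7

Check each year's weekday for Nov 9 and January 13:
  1911: Thu/Fri ✓  1912: Sat/Sat  1913: Sun/Mon  1914: Mon/Tue  1915: Tue/Wed  1916: Thu/Thu  1917: Fri/Sat  1918: Sat/Sun  1919: Sun/Mon  1920: Tue/Tue  1921: Wed/Thu  1922: Thu/Fri ✓  1923: Fri/Sat  1924: Sun/Sun  …(35 more)…  1960: Wed/Wed  1961: Thu/Fri ✓  1962: Fri/Sat  1963: Sat/Sun  1964: Mon/Mon  1965: Tue/Wed  1966: Wed/Thu  1967: Thu/Fri ✓  1968: Sat/Sat  1969: Sun/Mon  1970: Mon/Tue  1971: Tue/Wed  1972: Thu/Thu  1973: Fri/Sat
Both conditions hold in: 1911, 1922, 1933, 1939, 1950, 1961, 1967 — 7.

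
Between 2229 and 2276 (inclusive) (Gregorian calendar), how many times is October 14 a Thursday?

7

Track October 14's weekday year by year (advancing +1, or +2 across a Feb 29):
  2229: Wed  2230: Thu (+1) ✓  2231: Fri (+1)  2232: Sun (+2)  2233: Mon (+1)
  2234: Tue (+1)  2235: Wed (+1)  2236: Fri (+2)  2237: Sat (+1)  2238: Sun (+1)
  2239: Mon (+1)  2240: Wed (+2)  2241: Thu (+1) ✓  2242: Fri (+1)  … (20 more years) …
  2263: Wed (+1)  2264: Fri (+2)  2265: Sat (+1)  2266: Sun (+1)  2267: Mon (+1)
  2268: Wed (+2)  2269: Thu (+1) ✓  2270: Fri (+1)  2271: Sat (+1)  2272: Mon (+2)
  2273: Tue (+1)  2274: Wed (+1)  2275: Thu (+1) ✓  2276: Sat (+2)
Thursday years: 2230, 2241, 2247, 2252, 2258, 2269, 2275 — 7 in total.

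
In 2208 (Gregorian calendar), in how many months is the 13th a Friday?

Check the 13th of each month of 2208: Jan 13: Wed, Feb 13: Sat, Mar 13: Sun, Apr 13: Wed, May 13: Fri, Jun 13: Mon, Jul 13: Wed, Aug 13: Sat, Sep 13: Tue, Oct 13: Thu, Nov 13: Sun, Dec 13: Tue.
Friday occurs in May — 1 month.

1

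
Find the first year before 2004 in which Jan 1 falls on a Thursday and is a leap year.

1976

Jan 1 advances by 2 weekdays after a leap year and by 1 after a common year.
2004: Jan 1 is Thursday (leap).
2003: Wednesday
2002: Tuesday
2001: Monday
2000: Saturday (leap)
1999: Friday
1998: Thursday
1997: Wednesday
1996: Monday (leap)
1995: Sunday
1994: Saturday
1993: Friday
1992: Wednesday (leap)
1991: Tuesday
1990: Monday
1989: Sunday
1988: Friday (leap)
1987: Thursday
1986: Wednesday
1985: Tuesday
1984: Sunday (leap)
1983: Saturday
1982: Friday
1981: Thursday
1980: Tuesday (leap)
1979: Monday
1978: Sunday
1977: Saturday
1976: Thursday (leap)
1976 begins on a Thursday and is a leap year.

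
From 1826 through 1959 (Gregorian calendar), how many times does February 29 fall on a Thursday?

Leap years in 1826–1959: 32 of them.
Feb 29 weekday advances by 5 (mod 7) from one leap year to the next four years later (or differs when a century non-leap intervenes).
Leap-day weekdays: 1828:Fri 1832:Wed 1836:Mon 1840:Sat 1844:Thu✓ 1848:Tue 1852:Sun 1856:Fri 1860:Wed 1864:Mon 1868:Sat 1872:Thu✓ 1876:Tue …(6 more)… 1908:Sat 1912:Thu✓ 1916:Tue 1920:Sun 1924:Fri 1928:Wed 1932:Mon 1936:Sat 1940:Thu✓ 1944:Tue 1948:Sun 1952:Fri 1956:Wed
Thursday: 1844, 1872, 1912, 1940 → 4.

4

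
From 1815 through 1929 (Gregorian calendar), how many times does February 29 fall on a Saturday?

4

Leap years in 1815–1929: 28 of them.
Feb 29 weekday advances by 5 (mod 7) from one leap year to the next four years later (or differs when a century non-leap intervenes).
Leap-day weekdays: 1816:Thu 1820:Tue 1824:Sun 1828:Fri 1832:Wed 1836:Mon 1840:Sat✓ 1844:Thu 1848:Tue 1852:Sun 1856:Fri 1860:Wed 1864:Mon 1868:Sat✓ 1872:Thu 1876:Tue 1880:Sun 1884:Fri 1888:Wed 1892:Mon 1896:Sat✓ 1904:Mon 1908:Sat✓ 1912:Thu 1916:Tue 1920:Sun 1924:Fri 1928:Wed
Saturday: 1840, 1868, 1896, 1908 → 4.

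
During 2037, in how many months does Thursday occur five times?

5

A month of length L has five Thursdays iff its first Thursday is on day ≤ L−28 (so day 1–3 in a 31-day month, 1–2 in a 30-day month, day 1 in a leap February).
Checking each month of 2037: Jan starts Thu (31d) ✓; Feb starts Sun (28d); Mar starts Sun (31d); Apr starts Wed (30d) ✓; May starts Fri (31d); Jun starts Mon (30d); Jul starts Wed (31d) ✓; Aug starts Sat (31d); Sep starts Tue (30d); Oct starts Thu (31d) ✓; Nov starts Sun (30d); Dec starts Tue (31d) ✓.
Five-Thursday months: January, April, July, October, December → 5.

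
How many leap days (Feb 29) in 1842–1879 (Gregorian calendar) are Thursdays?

2

Leap years in 1842–1879: 9 of them.
Feb 29 weekday advances by 5 (mod 7) from one leap year to the next four years later (or differs when a century non-leap intervenes).
Leap-day weekdays: 1844:Thu✓ 1848:Tue 1852:Sun 1856:Fri 1860:Wed 1864:Mon 1868:Sat 1872:Thu✓ 1876:Tue
Thursday: 1844, 1872 → 2.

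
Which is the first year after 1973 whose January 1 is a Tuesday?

1974

Jan 1 advances by 2 weekdays after a leap year and by 1 after a common year.
1973: Jan 1 is Monday.
1974: Tuesday
1974 begins on a Tuesday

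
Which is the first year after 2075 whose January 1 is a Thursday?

2082

Jan 1 advances by 2 weekdays after a leap year and by 1 after a common year.
2075: Jan 1 is Tuesday.
2076: Wednesday (leap)
2077: Friday
2078: Saturday
2079: Sunday
2080: Monday (leap)
2081: Wednesday
2082: Thursday
2082 begins on a Thursday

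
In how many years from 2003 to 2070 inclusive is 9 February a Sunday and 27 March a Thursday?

8

Check each year's weekday for 9 February and 27 March:
  2003: Sun/Thu ✓  2004: Mon/Sat  2005: Wed/Sun  2006: Thu/Mon  2007: Fri/Tue  2008: Sat/Thu  2009: Mon/Fri  2010: Tue/Sat  2011: Wed/Sun  2012: Thu/Tue  2013: Sat/Wed  2014: Sun/Thu ✓  2015: Mon/Fri  2016: Tue/Sun  …(40 more)…  2057: Fri/Tue  2058: Sat/Wed  2059: Sun/Thu ✓  2060: Mon/Sat  2061: Wed/Sun  2062: Thu/Mon  2063: Fri/Tue  2064: Sat/Thu  2065: Mon/Fri  2066: Tue/Sat  2067: Wed/Sun  2068: Thu/Tue  2069: Sat/Wed  2070: Sun/Thu ✓
Both conditions hold in: 2003, 2014, 2025, 2031, 2042, 2053, 2059, 2070 — 8.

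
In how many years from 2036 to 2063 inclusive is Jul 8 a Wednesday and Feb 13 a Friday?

Check each year's weekday for Jul 8 and Feb 13:
  2036: Tue/Wed  2037: Wed/Fri ✓  2038: Thu/Sat  2039: Fri/Sun  2040: Sun/Mon  2041: Mon/Wed  2042: Tue/Thu  2043: Wed/Fri ✓  2044: Fri/Sat  2045: Sat/Mon  2046: Sun/Tue  2047: Mon/Wed  2048: Wed/Thu  2049: Thu/Sat  2050: Fri/Sun  2051: Sat/Mon  2052: Mon/Tue  2053: Tue/Thu  2054: Wed/Fri ✓  2055: Thu/Sat  2056: Sat/Sun  2057: Sun/Tue  2058: Mon/Wed  2059: Tue/Thu  2060: Thu/Fri  2061: Fri/Sun  2062: Sat/Mon  2063: Sun/Tue
Both conditions hold in: 2037, 2043, 2054 — 3.

3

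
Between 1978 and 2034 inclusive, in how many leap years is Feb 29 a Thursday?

2

Leap years in 1978–2034: 14 of them.
Feb 29 weekday advances by 5 (mod 7) from one leap year to the next four years later (or differs when a century non-leap intervenes).
Leap-day weekdays: 1980:Fri 1984:Wed 1988:Mon 1992:Sat 1996:Thu✓ 2000:Tue 2004:Sun 2008:Fri 2012:Wed 2016:Mon 2020:Sat 2024:Thu✓ 2028:Tue 2032:Sun
Thursday: 1996, 2024 → 2.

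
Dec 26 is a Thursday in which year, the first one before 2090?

2086

From one year to the next, a fixed date's weekday advances by 1, or by 2 when a Feb 29 lies between the two dates.
2090: December 26 is Tuesday.
2089: Monday (−1)
2088: Sunday (−1)
2087: Friday (−2)
2086: Thursday (−1)
Dec 26 falls on a Thursday in 2086.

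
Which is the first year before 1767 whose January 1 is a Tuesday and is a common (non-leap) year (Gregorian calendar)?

1765

Jan 1 advances by 2 weekdays after a leap year and by 1 after a common year.
1767: Jan 1 is Thursday.
1766: Wednesday
1765: Tuesday
1765 begins on a Tuesday and is a common year.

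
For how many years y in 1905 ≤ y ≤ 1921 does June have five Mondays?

4

June has 30 days; it has five Mondays when Monday falls among the first (month-length − 28) days — i.e. when June 1 is one of Monday/Sunday.
June 1 by year: 1905:Thu 1906:Fri 1907:Sat 1908:Mon✓ 1909:Tue 1910:Wed 1911:Thu 1912:Sat 1913:Sun✓ 1914:Mon✓ 1915:Tue 1916:Thu 1917:Fri 1918:Sat 1919:Sun✓ 1920:Tue 1921:Wed
Years with five Mondays: 1908, 1913, 1914, 1919 → 4.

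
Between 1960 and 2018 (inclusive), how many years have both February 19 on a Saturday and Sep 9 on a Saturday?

2

Check each year's weekday for February 19 and Sep 9:
  1960: Fri/Fri  1961: Sun/Sat  1962: Mon/Sun  1963: Tue/Mon  1964: Wed/Wed  1965: Fri/Thu  1966: Sat/Fri  1967: Sun/Sat  1968: Mon/Mon  1969: Wed/Tue  1970: Thu/Wed  1971: Fri/Thu  1972: Sat/Sat ✓  1973: Mon/Sun  …(31 more)…  2005: Sat/Fri  2006: Sun/Sat  2007: Mon/Sun  2008: Tue/Tue  2009: Thu/Wed  2010: Fri/Thu  2011: Sat/Fri  2012: Sun/Sun  2013: Tue/Mon  2014: Wed/Tue  2015: Thu/Wed  2016: Fri/Fri  2017: Sun/Sat  2018: Mon/Sun
Both conditions hold in: 1972, 2000 — 2.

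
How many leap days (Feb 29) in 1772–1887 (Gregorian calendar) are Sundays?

4

Leap years in 1772–1887: 28 of them.
Feb 29 weekday advances by 5 (mod 7) from one leap year to the next four years later (or differs when a century non-leap intervenes).
Leap-day weekdays: 1772:Sat 1776:Thu 1780:Tue 1784:Sun✓ 1788:Fri 1792:Wed 1796:Mon 1804:Wed 1808:Mon 1812:Sat 1816:Thu 1820:Tue 1824:Sun✓ 1828:Fri 1832:Wed 1836:Mon 1840:Sat 1844:Thu 1848:Tue 1852:Sun✓ 1856:Fri 1860:Wed 1864:Mon 1868:Sat 1872:Thu 1876:Tue 1880:Sun✓ 1884:Fri
Sunday: 1784, 1824, 1852, 1880 → 4.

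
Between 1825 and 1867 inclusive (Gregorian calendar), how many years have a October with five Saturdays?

18

October has 31 days; it has five Saturdays when Saturday falls among the first (month-length − 28) days — i.e. when October 1 is one of Saturday/Friday/Thursday.
October 1 by year: 1825:Sat✓ 1826:Sun 1827:Mon 1828:Wed 1829:Thu✓ 1830:Fri✓ 1831:Sat✓ 1832:Mon 1833:Tue 1834:Wed 1835:Thu✓ 1836:Sat✓ 1837:Sun 1838:Mon 1839:Tue …(13 more)… 1853:Sat✓ 1854:Sun 1855:Mon 1856:Wed 1857:Thu✓ 1858:Fri✓ 1859:Sat✓ 1860:Mon 1861:Tue 1862:Wed 1863:Thu✓ 1864:Sat✓ 1865:Sun 1866:Mon 1867:Tue
Years with five Saturdays: 1825, 1829, 1830, 1831, 1835, 1836, 1840, 1841, 1842, 1846, 1847, 1852, 1853, 1857, 1858, 1859, 1863, 1864 → 18.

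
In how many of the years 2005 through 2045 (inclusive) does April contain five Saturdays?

April has 30 days; it has five Saturdays when Saturday falls among the first (month-length − 28) days — i.e. when April 1 is one of Saturday/Friday.
April 1 by year: 2005:Fri✓ 2006:Sat✓ 2007:Sun 2008:Tue 2009:Wed 2010:Thu 2011:Fri✓ 2012:Sun 2013:Mon 2014:Tue 2015:Wed 2016:Fri✓ 2017:Sat✓ 2018:Sun 2019:Mon …(11 more)… 2031:Tue 2032:Thu 2033:Fri✓ 2034:Sat✓ 2035:Sun 2036:Tue 2037:Wed 2038:Thu 2039:Fri✓ 2040:Sun 2041:Mon 2042:Tue 2043:Wed 2044:Fri✓ 2045:Sat✓
Years with five Saturdays: 2005, 2006, 2011, 2016, 2017, 2022, 2023, 2028, 2033, 2034, 2039, 2044, 2045 → 13.

13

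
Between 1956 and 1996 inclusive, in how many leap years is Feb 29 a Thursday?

Leap years in 1956–1996: 11 of them.
Feb 29 weekday advances by 5 (mod 7) from one leap year to the next four years later (or differs when a century non-leap intervenes).
Leap-day weekdays: 1956:Wed 1960:Mon 1964:Sat 1968:Thu✓ 1972:Tue 1976:Sun 1980:Fri 1984:Wed 1988:Mon 1992:Sat 1996:Thu✓
Thursday: 1968, 1996 → 2.

2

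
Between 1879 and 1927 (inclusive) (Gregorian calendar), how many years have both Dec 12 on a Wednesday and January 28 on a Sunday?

Check each year's weekday for Dec 12 and January 28:
  1879: Fri/Tue  1880: Sun/Wed  1881: Mon/Fri  1882: Tue/Sat  1883: Wed/Sun ✓  1884: Fri/Mon  1885: Sat/Wed  1886: Sun/Thu  1887: Mon/Fri  1888: Wed/Sat  1889: Thu/Mon  1890: Fri/Tue  1891: Sat/Wed  1892: Mon/Thu  …(21 more)…  1914: Sat/Wed  1915: Sun/Thu  1916: Tue/Fri  1917: Wed/Sun ✓  1918: Thu/Mon  1919: Fri/Tue  1920: Sun/Wed  1921: Mon/Fri  1922: Tue/Sat  1923: Wed/Sun ✓  1924: Fri/Mon  1925: Sat/Wed  1926: Sun/Thu  1927: Mon/Fri
Both conditions hold in: 1883, 1894, 1900, 1906, 1917, 1923 — 6.

6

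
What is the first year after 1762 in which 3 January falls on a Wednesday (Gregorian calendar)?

From one year to the next, a fixed date's weekday advances by 1, or by 2 when a Feb 29 lies between the two dates.
1762: January 3 is Sunday.
1763: Monday (+1)
1764: Tuesday (+1)
1765: Thursday (+2)
1766: Friday (+1)
1767: Saturday (+1)
1768: Sunday (+1)
1769: Tuesday (+2)
1770: Wednesday (+1)
3 January falls on a Wednesday in 1770.

1770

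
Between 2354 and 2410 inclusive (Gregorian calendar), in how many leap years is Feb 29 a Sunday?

Leap years in 2354–2410: 14 of them.
Feb 29 weekday advances by 5 (mod 7) from one leap year to the next four years later (or differs when a century non-leap intervenes).
Leap-day weekdays: 2356:Wed 2360:Mon 2364:Sat 2368:Thu 2372:Tue 2376:Sun✓ 2380:Fri 2384:Wed 2388:Mon 2392:Sat 2396:Thu 2400:Tue 2404:Sun✓ 2408:Fri
Sunday: 2376, 2404 → 2.

2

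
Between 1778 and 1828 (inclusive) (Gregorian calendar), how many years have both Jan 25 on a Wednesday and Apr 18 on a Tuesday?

Check each year's weekday for Jan 25 and Apr 18:
  1778: Sun/Sat  1779: Mon/Sun  1780: Tue/Tue  1781: Thu/Wed  1782: Fri/Thu  1783: Sat/Fri  1784: Sun/Sun  1785: Tue/Mon  1786: Wed/Tue ✓  1787: Thu/Wed  1788: Fri/Fri  1789: Sun/Sat  1790: Mon/Sun  1791: Tue/Mon  …(23 more)…  1815: Wed/Tue ✓  1816: Thu/Thu  1817: Sat/Fri  1818: Sun/Sat  1819: Mon/Sun  1820: Tue/Tue  1821: Thu/Wed  1822: Fri/Thu  1823: Sat/Fri  1824: Sun/Sun  1825: Tue/Mon  1826: Wed/Tue ✓  1827: Thu/Wed  1828: Fri/Fri
Both conditions hold in: 1786, 1797, 1809, 1815, 1826 — 5.

5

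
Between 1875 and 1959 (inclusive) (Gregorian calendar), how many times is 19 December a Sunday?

Track 19 December's weekday year by year (advancing +1, or +2 across a Feb 29):
  1875: Sun ✓  1876: Tue (+2)  1877: Wed (+1)  1878: Thu (+1)  1879: Fri (+1)
  1880: Sun (+2) ✓  1881: Mon (+1)  1882: Tue (+1)  1883: Wed (+1)  1884: Fri (+2)
  1885: Sat (+1)  1886: Sun (+1) ✓  1887: Mon (+1)  1888: Wed (+2)  … (57 more years) …
  1946: Thu (+1)  1947: Fri (+1)  1948: Sun (+2) ✓  1949: Mon (+1)  1950: Tue (+1)
  1951: Wed (+1)  1952: Fri (+2)  1953: Sat (+1)  1954: Sun (+1) ✓  1955: Mon (+1)
  1956: Wed (+2)  1957: Thu (+1)  1958: Fri (+1)  1959: Sat (+1)
Sunday years: 1875, 1880, 1886, 1897, 1909, 1915, 1920, 1926, 1937, 1943, 1948, 1954 — 12 in total.

12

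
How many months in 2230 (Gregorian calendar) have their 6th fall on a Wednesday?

2

Check the 6th of each month of 2230: Jan 6: Wed, Feb 6: Sat, Mar 6: Sat, Apr 6: Tue, May 6: Thu, Jun 6: Sun, Jul 6: Tue, Aug 6: Fri, Sep 6: Mon, Oct 6: Wed, Nov 6: Sat, Dec 6: Mon.
Wednesday occurs in January, October — 2 months.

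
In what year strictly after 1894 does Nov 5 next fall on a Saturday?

From one year to the next, a fixed date's weekday advances by 1, or by 2 when a Feb 29 lies between the two dates.
1894: November 5 is Monday.
1895: Tuesday (+1)
1896: Thursday (+2)
1897: Friday (+1)
1898: Saturday (+1)
Nov 5 falls on a Saturday in 1898.

1898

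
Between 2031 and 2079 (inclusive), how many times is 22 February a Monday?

7

Track 22 February's weekday year by year (advancing +1, or +2 across a Feb 29):
  2031: Sat  2032: Sun (+1)  2033: Tue (+2)  2034: Wed (+1)  2035: Thu (+1)
  2036: Fri (+1)  2037: Sun (+2)  2038: Mon (+1) ✓  2039: Tue (+1)  2040: Wed (+1)
  2041: Fri (+2)  2042: Sat (+1)  2043: Sun (+1)  2044: Mon (+1) ✓  … (21 more years) …
  2066: Mon (+1) ✓  2067: Tue (+1)  2068: Wed (+1)  2069: Fri (+2)  2070: Sat (+1)
  2071: Sun (+1)  2072: Mon (+1) ✓  2073: Wed (+2)  2074: Thu (+1)  2075: Fri (+1)
  2076: Sat (+1)  2077: Mon (+2) ✓  2078: Tue (+1)  2079: Wed (+1)
Monday years: 2038, 2044, 2049, 2055, 2066, 2072, 2077 — 7 in total.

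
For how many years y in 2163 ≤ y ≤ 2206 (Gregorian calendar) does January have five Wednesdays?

January has 31 days; it has five Wednesdays when Wednesday falls among the first (month-length − 28) days — i.e. when January 1 is one of Wednesday/Tuesday/Monday.
January 1 by year: 2163:Sat 2164:Sun 2165:Tue✓ 2166:Wed✓ 2167:Thu 2168:Fri 2169:Sun 2170:Mon✓ 2171:Tue✓ 2172:Wed✓ 2173:Fri 2174:Sat 2175:Sun 2176:Mon✓ 2177:Wed✓ …(14 more)… 2192:Sun 2193:Tue✓ 2194:Wed✓ 2195:Thu 2196:Fri 2197:Sun 2198:Mon✓ 2199:Tue✓ 2200:Wed✓ 2201:Thu 2202:Fri 2203:Sat 2204:Sun 2205:Tue✓ 2206:Wed✓
Years with five Wednesdays: 2165, 2166, 2170, 2171, 2172, 2176, 2177, 2181, 2182, 2183, 2187, 2188, 2193, 2194, 2198, 2199, 2200, 2205, 2206 → 19.

19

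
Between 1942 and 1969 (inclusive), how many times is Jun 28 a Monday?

4

Track Jun 28's weekday year by year (advancing +1, or +2 across a Feb 29):
  1942: Sun  1943: Mon (+1) ✓  1944: Wed (+2)  1945: Thu (+1)  1946: Fri (+1)
  1947: Sat (+1)  1948: Mon (+2) ✓  1949: Tue (+1)  1950: Wed (+1)  1951: Thu (+1)
  1952: Sat (+2)  1953: Sun (+1)  1954: Mon (+1) ✓  1955: Tue (+1)  1956: Thu (+2)
  1957: Fri (+1)  1958: Sat (+1)  1959: Sun (+1)  1960: Tue (+2)  1961: Wed (+1)
  1962: Thu (+1)  1963: Fri (+1)  1964: Sun (+2)  1965: Mon (+1) ✓  1966: Tue (+1)
  1967: Wed (+1)  1968: Fri (+2)  1969: Sat (+1)
Monday years: 1943, 1948, 1954, 1965 — 4 in total.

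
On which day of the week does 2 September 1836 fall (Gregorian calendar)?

January 1, 1836 is a Friday.
September 2 is day 246 of the year, i.e. 245 days after Jan 1.
245 mod 7 = 0, so advance 0 weekdays from Friday: Friday.

Friday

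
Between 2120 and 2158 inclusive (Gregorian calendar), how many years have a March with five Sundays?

17

March has 31 days; it has five Sundays when Sunday falls among the first (month-length − 28) days — i.e. when March 1 is one of Sunday/Saturday/Friday.
March 1 by year: 2120:Fri✓ 2121:Sat✓ 2122:Sun✓ 2123:Mon 2124:Wed 2125:Thu 2126:Fri✓ 2127:Sat✓ 2128:Mon 2129:Tue 2130:Wed 2131:Thu 2132:Sat✓ 2133:Sun✓ 2134:Mon …(9 more)… 2144:Sun✓ 2145:Mon 2146:Tue 2147:Wed 2148:Fri✓ 2149:Sat✓ 2150:Sun✓ 2151:Mon 2152:Wed 2153:Thu 2154:Fri✓ 2155:Sat✓ 2156:Mon 2157:Tue 2158:Wed
Years with five Sundays: 2120, 2121, 2122, 2126, 2127, 2132, 2133, 2137, 2138, 2139, 2143, 2144, 2148, 2149, 2150, 2154, 2155 → 17.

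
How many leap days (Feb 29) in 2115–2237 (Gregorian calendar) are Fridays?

4

Leap years in 2115–2237: 30 of them.
Feb 29 weekday advances by 5 (mod 7) from one leap year to the next four years later (or differs when a century non-leap intervenes).
Leap-day weekdays: 2116:Sat 2120:Thu 2124:Tue 2128:Sun 2132:Fri✓ 2136:Wed 2140:Mon 2144:Sat 2148:Thu 2152:Tue 2156:Sun 2160:Fri✓ 2164:Wed …(4 more)… 2184:Sun 2188:Fri✓ 2192:Wed 2196:Mon 2204:Wed 2208:Mon 2212:Sat 2216:Thu 2220:Tue 2224:Sun 2228:Fri✓ 2232:Wed 2236:Mon
Friday: 2132, 2160, 2188, 2228 → 4.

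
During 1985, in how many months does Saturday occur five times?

4

A month of length L has five Saturdays iff its first Saturday is on day ≤ L−28 (so day 1–3 in a 31-day month, 1–2 in a 30-day month, day 1 in a leap February).
Checking each month of 1985: Jan starts Tue (31d); Feb starts Fri (28d); Mar starts Fri (31d) ✓; Apr starts Mon (30d); May starts Wed (31d); Jun starts Sat (30d) ✓; Jul starts Mon (31d); Aug starts Thu (31d) ✓; Sep starts Sun (30d); Oct starts Tue (31d); Nov starts Fri (30d) ✓; Dec starts Sun (31d).
Five-Saturday months: March, June, August, November → 4.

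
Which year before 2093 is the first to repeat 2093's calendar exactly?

2082

Two years share a calendar iff Jan 1 falls on the same weekday and both are leap or both are common. 2093: Jan 1 is Thursday, common year.
2092: Jan 1 Tuesday, leap
2091: Jan 1 Monday, common
2090: Jan 1 Sunday, common
2089: Jan 1 Saturday, common
2088: Jan 1 Thursday, leap
2087: Jan 1 Wednesday, common
2086: Jan 1 Tuesday, common
2085: Jan 1 Monday, common
2084: Jan 1 Saturday, leap
2083: Jan 1 Friday, common
2082: Jan 1 Thursday, common
2082 matches on both conditions.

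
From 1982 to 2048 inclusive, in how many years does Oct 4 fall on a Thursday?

10

Track Oct 4's weekday year by year (advancing +1, or +2 across a Feb 29):
  1982: Mon  1983: Tue (+1)  1984: Thu (+2) ✓  1985: Fri (+1)  1986: Sat (+1)
  1987: Sun (+1)  1988: Tue (+2)  1989: Wed (+1)  1990: Thu (+1) ✓  1991: Fri (+1)
  1992: Sun (+2)  1993: Mon (+1)  1994: Tue (+1)  1995: Wed (+1)  … (39 more years) …
  2035: Thu (+1) ✓  2036: Sat (+2)  2037: Sun (+1)  2038: Mon (+1)  2039: Tue (+1)
  2040: Thu (+2) ✓  2041: Fri (+1)  2042: Sat (+1)  2043: Sun (+1)  2044: Tue (+2)
  2045: Wed (+1)  2046: Thu (+1) ✓  2047: Fri (+1)  2048: Sun (+2)
Thursday years: 1984, 1990, 2001, 2007, 2012, 2018, 2029, 2035, 2040, 2046 — 10 in total.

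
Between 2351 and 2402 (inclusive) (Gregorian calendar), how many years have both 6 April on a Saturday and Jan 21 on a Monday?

Check each year's weekday for 6 April and Jan 21:
  2351: Fri/Sun  2352: Sun/Mon  2353: Mon/Wed  2354: Tue/Thu  2355: Wed/Fri  2356: Fri/Sat  2357: Sat/Mon ✓  2358: Sun/Tue  2359: Mon/Wed  2360: Wed/Thu  2361: Thu/Sat  2362: Fri/Sun  2363: Sat/Mon ✓  2364: Mon/Tue  …(24 more)…  2389: Thu/Sat  2390: Fri/Sun  2391: Sat/Mon ✓  2392: Mon/Tue  2393: Tue/Thu  2394: Wed/Fri  2395: Thu/Sat  2396: Sat/Sun  2397: Sun/Tue  2398: Mon/Wed  2399: Tue/Thu  2400: Thu/Fri  2401: Fri/Sun  2402: Sat/Mon ✓
Both conditions hold in: 2357, 2363, 2374, 2385, 2391, 2402 — 6.

6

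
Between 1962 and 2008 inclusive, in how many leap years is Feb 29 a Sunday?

2

Leap years in 1962–2008: 12 of them.
Feb 29 weekday advances by 5 (mod 7) from one leap year to the next four years later (or differs when a century non-leap intervenes).
Leap-day weekdays: 1964:Sat 1968:Thu 1972:Tue 1976:Sun✓ 1980:Fri 1984:Wed 1988:Mon 1992:Sat 1996:Thu 2000:Tue 2004:Sun✓ 2008:Fri
Sunday: 1976, 2004 → 2.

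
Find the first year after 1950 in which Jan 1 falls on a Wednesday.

1958

Jan 1 advances by 2 weekdays after a leap year and by 1 after a common year.
1950: Jan 1 is Sunday.
1951: Monday
1952: Tuesday (leap)
1953: Thursday
1954: Friday
1955: Saturday
1956: Sunday (leap)
1957: Tuesday
1958: Wednesday
1958 begins on a Wednesday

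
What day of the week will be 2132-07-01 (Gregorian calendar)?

Tuesday

January 1, 2132 is a Tuesday.
July 1 is day 183 of the year, i.e. 182 days after Jan 1.
182 mod 7 = 0, so advance 0 weekdays from Tuesday: Tuesday.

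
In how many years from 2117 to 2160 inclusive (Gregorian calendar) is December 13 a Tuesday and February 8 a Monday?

1

Check each year's weekday for December 13 and February 8:
  2117: Mon/Mon  2118: Tue/Tue  2119: Wed/Wed  2120: Fri/Thu  2121: Sat/Sat  2122: Sun/Sun  2123: Mon/Mon  2124: Wed/Tue  2125: Thu/Thu  2126: Fri/Fri  2127: Sat/Sat  2128: Mon/Sun  2129: Tue/Tue  2130: Wed/Wed  …(16 more)…  2147: Wed/Wed  2148: Fri/Thu  2149: Sat/Sat  2150: Sun/Sun  2151: Mon/Mon  2152: Wed/Tue  2153: Thu/Thu  2154: Fri/Fri  2155: Sat/Sat  2156: Mon/Sun  2157: Tue/Tue  2158: Wed/Wed  2159: Thu/Thu  2160: Sat/Fri
Both conditions hold in: 2140 — 1.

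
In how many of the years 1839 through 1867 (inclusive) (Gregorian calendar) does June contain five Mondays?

8

June has 30 days; it has five Mondays when Monday falls among the first (month-length − 28) days — i.e. when June 1 is one of Monday/Sunday.
June 1 by year: 1839:Sat 1840:Mon✓ 1841:Tue 1842:Wed 1843:Thu 1844:Sat 1845:Sun✓ 1846:Mon✓ 1847:Tue 1848:Thu 1849:Fri 1850:Sat 1851:Sun✓ 1852:Tue 1853:Wed 1854:Thu 1855:Fri 1856:Sun✓ 1857:Mon✓ 1858:Tue 1859:Wed 1860:Fri 1861:Sat 1862:Sun✓ 1863:Mon✓ 1864:Wed 1865:Thu 1866:Fri 1867:Sat
Years with five Mondays: 1840, 1845, 1846, 1851, 1856, 1857, 1862, 1863 → 8.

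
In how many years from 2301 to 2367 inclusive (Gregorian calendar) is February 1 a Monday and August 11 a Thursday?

3

Check each year's weekday for February 1 and August 11:
  2301: Fri/Sun  2302: Sat/Mon  2303: Sun/Tue  2304: Mon/Thu ✓  2305: Wed/Fri  2306: Thu/Sat  2307: Fri/Sun  2308: Sat/Tue  2309: Mon/Wed  2310: Tue/Thu  2311: Wed/Fri  2312: Thu/Sun  2313: Sat/Mon  2314: Sun/Tue  …(39 more)…  2354: Mon/Wed  2355: Tue/Thu  2356: Wed/Sat  2357: Fri/Sun  2358: Sat/Mon  2359: Sun/Tue  2360: Mon/Thu ✓  2361: Wed/Fri  2362: Thu/Sat  2363: Fri/Sun  2364: Sat/Tue  2365: Mon/Wed  2366: Tue/Thu  2367: Wed/Fri
Both conditions hold in: 2304, 2332, 2360 — 3.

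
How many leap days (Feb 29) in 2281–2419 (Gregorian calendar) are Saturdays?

5

Leap years in 2281–2419: 33 of them.
Feb 29 weekday advances by 5 (mod 7) from one leap year to the next four years later (or differs when a century non-leap intervenes).
Leap-day weekdays: 2284:Fri 2288:Wed 2292:Mon 2296:Sat✓ 2304:Mon 2308:Sat✓ 2312:Thu 2316:Tue 2320:Sun 2324:Fri 2328:Wed 2332:Mon 2336:Sat✓ …(7 more)… 2368:Thu 2372:Tue 2376:Sun 2380:Fri 2384:Wed 2388:Mon 2392:Sat✓ 2396:Thu 2400:Tue 2404:Sun 2408:Fri 2412:Wed 2416:Mon
Saturday: 2296, 2308, 2336, 2364, 2392 → 5.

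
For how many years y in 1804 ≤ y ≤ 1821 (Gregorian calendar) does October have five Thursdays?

October has 31 days; it has five Thursdays when Thursday falls among the first (month-length − 28) days — i.e. when October 1 is one of Thursday/Wednesday/Tuesday.
October 1 by year: 1804:Mon 1805:Tue✓ 1806:Wed✓ 1807:Thu✓ 1808:Sat 1809:Sun 1810:Mon 1811:Tue✓ 1812:Thu✓ 1813:Fri 1814:Sat 1815:Sun 1816:Tue✓ 1817:Wed✓ 1818:Thu✓ 1819:Fri 1820:Sun 1821:Mon
Years with five Thursdays: 1805, 1806, 1807, 1811, 1812, 1816, 1817, 1818 → 8.

8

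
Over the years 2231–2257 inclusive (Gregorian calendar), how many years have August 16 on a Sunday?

4

Track August 16's weekday year by year (advancing +1, or +2 across a Feb 29):
  2231: Tue  2232: Thu (+2)  2233: Fri (+1)  2234: Sat (+1)  2235: Sun (+1) ✓
  2236: Tue (+2)  2237: Wed (+1)  2238: Thu (+1)  2239: Fri (+1)  2240: Sun (+2) ✓
  2241: Mon (+1)  2242: Tue (+1)  2243: Wed (+1)  2244: Fri (+2)  2245: Sat (+1)
  2246: Sun (+1) ✓  2247: Mon (+1)  2248: Wed (+2)  2249: Thu (+1)  2250: Fri (+1)
  2251: Sat (+1)  2252: Mon (+2)  2253: Tue (+1)  2254: Wed (+1)  2255: Thu (+1)
  2256: Sat (+2)  2257: Sun (+1) ✓
Sunday years: 2235, 2240, 2246, 2257 — 4 in total.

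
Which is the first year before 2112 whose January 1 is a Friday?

Jan 1 advances by 2 weekdays after a leap year and by 1 after a common year.
2112: Jan 1 is Friday (leap).
2111: Thursday
2110: Wednesday
2109: Tuesday
2108: Sunday (leap)
2107: Saturday
2106: Friday
2106 begins on a Friday

2106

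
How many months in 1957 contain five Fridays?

4

A month of length L has five Fridays iff its first Friday is on day ≤ L−28 (so day 1–3 in a 31-day month, 1–2 in a 30-day month, day 1 in a leap February).
Checking each month of 1957: Jan starts Tue (31d); Feb starts Fri (28d); Mar starts Fri (31d) ✓; Apr starts Mon (30d); May starts Wed (31d) ✓; Jun starts Sat (30d); Jul starts Mon (31d); Aug starts Thu (31d) ✓; Sep starts Sun (30d); Oct starts Tue (31d); Nov starts Fri (30d) ✓; Dec starts Sun (31d).
Five-Friday months: March, May, August, November → 4.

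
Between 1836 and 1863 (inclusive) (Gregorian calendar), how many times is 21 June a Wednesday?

Track 21 June's weekday year by year (advancing +1, or +2 across a Feb 29):
  1836: Tue  1837: Wed (+1) ✓  1838: Thu (+1)  1839: Fri (+1)  1840: Sun (+2)
  1841: Mon (+1)  1842: Tue (+1)  1843: Wed (+1) ✓  1844: Fri (+2)  1845: Sat (+1)
  1846: Sun (+1)  1847: Mon (+1)  1848: Wed (+2) ✓  1849: Thu (+1)  1850: Fri (+1)
  1851: Sat (+1)  1852: Mon (+2)  1853: Tue (+1)  1854: Wed (+1) ✓  1855: Thu (+1)
  1856: Sat (+2)  1857: Sun (+1)  1858: Mon (+1)  1859: Tue (+1)  1860: Thu (+2)
  1861: Fri (+1)  1862: Sat (+1)  1863: Sun (+1)
Wednesday years: 1837, 1843, 1848, 1854 — 4 in total.

4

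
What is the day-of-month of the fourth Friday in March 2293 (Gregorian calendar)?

March 1, 2293 is a Wednesday, so the first Friday is the 3rd.
The fourth Friday is 3 + 21 = 24.

24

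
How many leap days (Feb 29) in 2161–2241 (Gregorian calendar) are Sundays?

2

Leap years in 2161–2241: 19 of them.
Feb 29 weekday advances by 5 (mod 7) from one leap year to the next four years later (or differs when a century non-leap intervenes).
Leap-day weekdays: 2164:Wed 2168:Mon 2172:Sat 2176:Thu 2180:Tue 2184:Sun✓ 2188:Fri 2192:Wed 2196:Mon 2204:Wed 2208:Mon 2212:Sat 2216:Thu 2220:Tue 2224:Sun✓ 2228:Fri 2232:Wed 2236:Mon 2240:Sat
Sunday: 2184, 2224 → 2.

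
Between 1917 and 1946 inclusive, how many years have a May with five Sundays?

May has 31 days; it has five Sundays when Sunday falls among the first (month-length − 28) days — i.e. when May 1 is one of Sunday/Saturday/Friday.
May 1 by year: 1917:Tue 1918:Wed 1919:Thu 1920:Sat✓ 1921:Sun✓ 1922:Mon 1923:Tue 1924:Thu 1925:Fri✓ 1926:Sat✓ 1927:Sun✓ 1928:Tue 1929:Wed 1930:Thu 1931:Fri✓ 1932:Sun✓ 1933:Mon 1934:Tue 1935:Wed 1936:Fri✓ 1937:Sat✓ 1938:Sun✓ 1939:Mon 1940:Wed 1941:Thu 1942:Fri✓ 1943:Sat✓ 1944:Mon 1945:Tue 1946:Wed
Years with five Sundays: 1920, 1921, 1925, 1926, 1927, 1931, 1932, 1936, 1937, 1938, 1942, 1943 → 12.

12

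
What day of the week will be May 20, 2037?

January 1, 2037 is a Thursday.
May 20 is day 140 of the year, i.e. 139 days after Jan 1.
139 mod 7 = 6, so advance 6 weekdays from Thursday: Wednesday.

Wednesday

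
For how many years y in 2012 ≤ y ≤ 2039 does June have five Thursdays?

June has 30 days; it has five Thursdays when Thursday falls among the first (month-length − 28) days — i.e. when June 1 is one of Thursday/Wednesday.
June 1 by year: 2012:Fri 2013:Sat 2014:Sun 2015:Mon 2016:Wed✓ 2017:Thu✓ 2018:Fri 2019:Sat 2020:Mon 2021:Tue 2022:Wed✓ 2023:Thu✓ 2024:Sat 2025:Sun 2026:Mon 2027:Tue 2028:Thu✓ 2029:Fri 2030:Sat 2031:Sun 2032:Tue 2033:Wed✓ 2034:Thu✓ 2035:Fri 2036:Sun 2037:Mon 2038:Tue 2039:Wed✓
Years with five Thursdays: 2016, 2017, 2022, 2023, 2028, 2033, 2034, 2039 → 8.

8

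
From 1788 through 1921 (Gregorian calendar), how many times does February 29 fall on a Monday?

Leap years in 1788–1921: 32 of them.
Feb 29 weekday advances by 5 (mod 7) from one leap year to the next four years later (or differs when a century non-leap intervenes).
Leap-day weekdays: 1788:Fri 1792:Wed 1796:Mon✓ 1804:Wed 1808:Mon✓ 1812:Sat 1816:Thu 1820:Tue 1824:Sun 1828:Fri 1832:Wed 1836:Mon✓ 1840:Sat …(6 more)… 1868:Sat 1872:Thu 1876:Tue 1880:Sun 1884:Fri 1888:Wed 1892:Mon✓ 1896:Sat 1904:Mon✓ 1908:Sat 1912:Thu 1916:Tue 1920:Sun
Monday: 1796, 1808, 1836, 1864, 1892, 1904 → 6.

6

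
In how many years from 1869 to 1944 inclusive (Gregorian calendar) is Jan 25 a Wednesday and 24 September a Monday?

Check each year's weekday for Jan 25 and 24 September:
  1869: Mon/Fri  1870: Tue/Sat  1871: Wed/Sun  1872: Thu/Tue  1873: Sat/Wed  1874: Sun/Thu  1875: Mon/Fri  1876: Tue/Sun  1877: Thu/Mon  1878: Fri/Tue  1879: Sat/Wed  1880: Sun/Fri  1881: Tue/Sat  1882: Wed/Sun  …(48 more)…  1931: Sun/Thu  1932: Mon/Sat  1933: Wed/Sun  1934: Thu/Mon  1935: Fri/Tue  1936: Sat/Thu  1937: Mon/Fri  1938: Tue/Sat  1939: Wed/Sun  1940: Thu/Tue  1941: Sat/Wed  1942: Sun/Thu  1943: Mon/Fri  1944: Tue/Sun
Both conditions hold in: 1888, 1928 — 2.

2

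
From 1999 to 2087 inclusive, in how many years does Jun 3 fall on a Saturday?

Track Jun 3's weekday year by year (advancing +1, or +2 across a Feb 29):
  1999: Thu  2000: Sat (+2) ✓  2001: Sun (+1)  2002: Mon (+1)  2003: Tue (+1)
  2004: Thu (+2)  2005: Fri (+1)  2006: Sat (+1) ✓  2007: Sun (+1)  2008: Tue (+2)
  2009: Wed (+1)  2010: Thu (+1)  2011: Fri (+1)  2012: Sun (+2)  … (61 more years) …
  2074: Sun (+1)  2075: Mon (+1)  2076: Wed (+2)  2077: Thu (+1)  2078: Fri (+1)
  2079: Sat (+1) ✓  2080: Mon (+2)  2081: Tue (+1)  2082: Wed (+1)  2083: Thu (+1)
  2084: Sat (+2) ✓  2085: Sun (+1)  2086: Mon (+1)  2087: Tue (+1)
Saturday years: 2000, 2006, 2017, 2023, 2028, 2034, 2045, 2051, 2056, 2062, 2073, 2079, 2084 — 13 in total.

13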